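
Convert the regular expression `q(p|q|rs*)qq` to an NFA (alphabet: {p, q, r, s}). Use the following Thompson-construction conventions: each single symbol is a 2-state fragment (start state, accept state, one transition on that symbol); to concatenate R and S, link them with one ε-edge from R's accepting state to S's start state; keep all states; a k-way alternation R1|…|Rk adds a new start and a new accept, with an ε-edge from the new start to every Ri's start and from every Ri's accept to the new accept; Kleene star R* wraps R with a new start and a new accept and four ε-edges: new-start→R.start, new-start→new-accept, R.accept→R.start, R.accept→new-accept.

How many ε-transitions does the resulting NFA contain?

14

By structural recursion:
Each of the 7 symbol leaves contributes 0 ε-transitions.
  s* — 4 ε-transitions
  rs* — 5 ε-transitions
  p|q|rs* — 11 ε-transitions
  q(p|q|rs*)qq — 14 ε-transitions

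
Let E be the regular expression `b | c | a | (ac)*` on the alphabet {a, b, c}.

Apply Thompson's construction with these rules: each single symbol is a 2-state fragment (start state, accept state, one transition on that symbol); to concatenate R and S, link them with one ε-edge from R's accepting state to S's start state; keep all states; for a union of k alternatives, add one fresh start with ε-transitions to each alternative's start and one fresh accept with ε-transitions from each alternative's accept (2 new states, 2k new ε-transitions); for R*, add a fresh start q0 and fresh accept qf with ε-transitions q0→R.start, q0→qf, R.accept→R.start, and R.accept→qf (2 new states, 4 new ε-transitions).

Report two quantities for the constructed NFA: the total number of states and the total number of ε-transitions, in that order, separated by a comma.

Per subexpression:
Each of the 5 symbol leaves contributes 2 states and 0 ε-transitions.
  ac : 4 states, 1 ε-transition
  (ac)* : 6 states, 5 ε-transitions
  b | c | a | (ac)* : 14 states, 13 ε-transitions

14, 13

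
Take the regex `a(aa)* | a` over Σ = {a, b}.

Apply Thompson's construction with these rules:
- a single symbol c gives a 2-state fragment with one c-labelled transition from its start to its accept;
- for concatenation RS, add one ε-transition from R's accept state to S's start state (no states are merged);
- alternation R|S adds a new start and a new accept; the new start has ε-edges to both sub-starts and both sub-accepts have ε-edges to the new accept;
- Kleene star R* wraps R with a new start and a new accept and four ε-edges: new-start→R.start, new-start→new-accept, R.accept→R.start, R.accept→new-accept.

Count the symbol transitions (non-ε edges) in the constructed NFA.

4

Per subexpression:
Each of the 4 symbol leaves contributes exactly 1 symbol transition.
  aa : 2 symbol transitions
  (aa)* : 2 symbol transitions
  a(aa)* : 3 symbol transitions
  a(aa)* | a : 4 symbol transitions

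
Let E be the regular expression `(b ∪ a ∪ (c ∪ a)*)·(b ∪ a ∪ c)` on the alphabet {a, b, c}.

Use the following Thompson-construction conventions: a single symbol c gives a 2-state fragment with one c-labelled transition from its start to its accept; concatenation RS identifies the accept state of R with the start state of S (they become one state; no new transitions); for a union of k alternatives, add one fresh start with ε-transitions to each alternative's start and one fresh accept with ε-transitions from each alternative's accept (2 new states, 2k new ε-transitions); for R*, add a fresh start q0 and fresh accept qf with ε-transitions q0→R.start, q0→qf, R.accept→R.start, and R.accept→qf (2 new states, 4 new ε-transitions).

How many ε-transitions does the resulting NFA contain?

20

Recursing over subexpressions:
Each of the 7 symbol leaves contributes 0 ε-transitions.
  c ∪ a → 4 ε-transitions
  (c ∪ a)* → 8 ε-transitions
  b ∪ a ∪ (c ∪ a)* → 14 ε-transitions
  b ∪ a ∪ c → 6 ε-transitions
  (b ∪ a ∪ (c ∪ a)*)·(b ∪ a ∪ c) → 20 ε-transitions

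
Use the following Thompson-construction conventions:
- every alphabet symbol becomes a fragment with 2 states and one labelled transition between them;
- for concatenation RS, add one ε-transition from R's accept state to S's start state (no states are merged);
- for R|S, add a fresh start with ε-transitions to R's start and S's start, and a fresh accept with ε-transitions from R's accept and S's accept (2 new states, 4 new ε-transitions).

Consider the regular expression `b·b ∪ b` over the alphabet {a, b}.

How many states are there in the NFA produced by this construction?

Bottom-up over the parse tree:
Each of the 3 symbol leaves contributes a 2-state fragment.
  b·b : 4 states
  b·b ∪ b : 8 states

8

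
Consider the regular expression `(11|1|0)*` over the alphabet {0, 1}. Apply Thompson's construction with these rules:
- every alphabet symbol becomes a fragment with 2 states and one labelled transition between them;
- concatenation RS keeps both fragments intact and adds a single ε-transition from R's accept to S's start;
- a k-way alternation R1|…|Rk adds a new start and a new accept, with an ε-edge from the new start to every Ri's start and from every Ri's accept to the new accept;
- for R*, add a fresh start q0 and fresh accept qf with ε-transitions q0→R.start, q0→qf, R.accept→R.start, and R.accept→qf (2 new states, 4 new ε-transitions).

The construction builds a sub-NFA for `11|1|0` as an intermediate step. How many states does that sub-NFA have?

10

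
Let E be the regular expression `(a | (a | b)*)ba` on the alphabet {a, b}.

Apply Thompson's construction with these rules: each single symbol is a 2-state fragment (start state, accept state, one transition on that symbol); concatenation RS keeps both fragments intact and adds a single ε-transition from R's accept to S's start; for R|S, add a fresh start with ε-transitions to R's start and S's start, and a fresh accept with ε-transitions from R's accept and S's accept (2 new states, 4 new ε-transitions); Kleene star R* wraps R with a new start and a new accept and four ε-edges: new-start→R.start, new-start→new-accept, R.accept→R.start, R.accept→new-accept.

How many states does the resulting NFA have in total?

16

Building bottom-up:
Each of the 5 symbol leaves contributes a 2-state fragment.
  a | b — 6 states
  (a | b)* — 8 states
  a | (a | b)* — 12 states
  (a | (a | b)*)ba — 16 states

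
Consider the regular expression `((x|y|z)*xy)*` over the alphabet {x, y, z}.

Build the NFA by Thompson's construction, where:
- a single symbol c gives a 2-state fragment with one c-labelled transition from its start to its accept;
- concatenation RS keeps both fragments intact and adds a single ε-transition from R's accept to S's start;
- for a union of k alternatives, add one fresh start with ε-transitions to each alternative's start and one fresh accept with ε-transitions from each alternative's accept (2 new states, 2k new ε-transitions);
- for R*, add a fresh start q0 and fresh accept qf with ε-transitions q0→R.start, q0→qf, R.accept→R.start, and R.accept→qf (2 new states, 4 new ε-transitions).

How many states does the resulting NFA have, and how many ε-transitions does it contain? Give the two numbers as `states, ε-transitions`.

Per subexpression:
Each of the 5 symbol leaves contributes 2 states and 0 ε-transitions.
  x|y|z — 8 states, 6 ε-transitions
  (x|y|z)* — 10 states, 10 ε-transitions
  (x|y|z)*xy — 14 states, 12 ε-transitions
  ((x|y|z)*xy)* — 16 states, 16 ε-transitions

16, 16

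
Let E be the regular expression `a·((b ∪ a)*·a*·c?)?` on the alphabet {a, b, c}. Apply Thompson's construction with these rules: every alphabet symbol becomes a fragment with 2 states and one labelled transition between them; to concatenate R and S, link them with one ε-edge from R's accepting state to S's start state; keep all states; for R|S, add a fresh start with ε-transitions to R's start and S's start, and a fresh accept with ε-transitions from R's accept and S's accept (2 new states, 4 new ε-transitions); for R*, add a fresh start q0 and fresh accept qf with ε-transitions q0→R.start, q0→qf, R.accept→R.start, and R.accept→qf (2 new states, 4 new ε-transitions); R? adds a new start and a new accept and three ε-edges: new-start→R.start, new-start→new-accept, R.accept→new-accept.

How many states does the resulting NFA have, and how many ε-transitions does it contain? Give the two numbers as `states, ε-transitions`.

20, 21

Bottom-up over the parse tree:
Each of the 5 symbol leaves contributes 2 states and 0 ε-transitions.
  b ∪ a : 6 states, 4 ε-transitions
  (b ∪ a)* : 8 states, 8 ε-transitions
  a* : 4 states, 4 ε-transitions
  c? : 4 states, 3 ε-transitions
  (b ∪ a)*·a*·c? : 16 states, 17 ε-transitions
  ((b ∪ a)*·a*·c?)? : 18 states, 20 ε-transitions
  a·((b ∪ a)*·a*·c?)? : 20 states, 21 ε-transitions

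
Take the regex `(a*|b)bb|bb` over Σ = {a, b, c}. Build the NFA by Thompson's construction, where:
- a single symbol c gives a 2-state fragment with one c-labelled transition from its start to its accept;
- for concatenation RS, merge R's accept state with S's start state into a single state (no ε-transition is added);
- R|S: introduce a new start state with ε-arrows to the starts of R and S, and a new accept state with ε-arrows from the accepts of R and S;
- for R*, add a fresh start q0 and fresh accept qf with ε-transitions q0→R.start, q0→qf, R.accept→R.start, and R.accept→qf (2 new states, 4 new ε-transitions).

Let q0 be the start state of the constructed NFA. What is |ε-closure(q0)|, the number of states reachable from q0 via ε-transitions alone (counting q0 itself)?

8

Work bottom-up. For each fragment F, track |ε-closure(F.start)| and whether F's accept lies in that closure (i.e. whether F accepts ε). A single-symbol fragment has closure size 1 and does not accept ε.
  a* — new start has ε-edges to the inner start and to the new accept, so C = 2 + 1 = 3
  a*|b — new start ε-reaches every alternative's start; at least one alternative accepts ε, so the union's new accept is reached too: C = 1 + 3 + 1 + 1 = 6
  (a*|b)bb — C = 6 + (1−1) = 6 (closure spills across the concat boundary because the left factor accepts ε)
  bb — C equals the left operand's closure size = 1 (its accept is not ε-reachable, so the closure stops there)
  (a*|b)bb|bb — new start ε-reaches every alternative's start; none of them accept ε, so the new accept is not reached: C = 1 + 6 + 1 = 8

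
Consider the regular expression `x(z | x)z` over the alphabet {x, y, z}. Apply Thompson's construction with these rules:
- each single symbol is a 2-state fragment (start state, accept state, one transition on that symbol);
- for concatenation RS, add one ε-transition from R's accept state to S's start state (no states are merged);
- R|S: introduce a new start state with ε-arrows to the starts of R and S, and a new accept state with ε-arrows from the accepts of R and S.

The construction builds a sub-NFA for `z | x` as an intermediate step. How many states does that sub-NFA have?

6

Fragment for `z | x`:
Each of the 2 symbol leaves contributes a 2-state fragment.
  z | x → 6 states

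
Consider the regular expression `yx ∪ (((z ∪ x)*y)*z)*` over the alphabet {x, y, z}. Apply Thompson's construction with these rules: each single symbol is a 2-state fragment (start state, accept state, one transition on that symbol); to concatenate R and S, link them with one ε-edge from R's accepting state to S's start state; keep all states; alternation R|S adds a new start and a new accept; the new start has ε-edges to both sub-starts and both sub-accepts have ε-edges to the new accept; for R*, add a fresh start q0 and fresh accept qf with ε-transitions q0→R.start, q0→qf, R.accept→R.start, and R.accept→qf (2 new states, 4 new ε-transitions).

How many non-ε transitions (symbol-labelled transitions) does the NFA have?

6

By structural recursion:
Each of the 6 symbol leaves contributes exactly 1 symbol transition.
  yx → 2 symbol transitions
  z ∪ x → 2 symbol transitions
  (z ∪ x)* → 2 symbol transitions
  (z ∪ x)*y → 3 symbol transitions
  ((z ∪ x)*y)* → 3 symbol transitions
  ((z ∪ x)*y)*z → 4 symbol transitions
  (((z ∪ x)*y)*z)* → 4 symbol transitions
  yx ∪ (((z ∪ x)*y)*z)* → 6 symbol transitions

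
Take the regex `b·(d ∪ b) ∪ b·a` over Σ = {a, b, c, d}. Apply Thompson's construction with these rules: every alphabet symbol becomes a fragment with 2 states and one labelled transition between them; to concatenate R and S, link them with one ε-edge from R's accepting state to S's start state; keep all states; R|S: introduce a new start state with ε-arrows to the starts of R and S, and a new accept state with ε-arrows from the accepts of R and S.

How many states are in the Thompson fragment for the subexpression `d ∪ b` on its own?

6

Fragment for `d ∪ b`:
Each of the 2 symbol leaves contributes a 2-state fragment.
  d ∪ b → 6 states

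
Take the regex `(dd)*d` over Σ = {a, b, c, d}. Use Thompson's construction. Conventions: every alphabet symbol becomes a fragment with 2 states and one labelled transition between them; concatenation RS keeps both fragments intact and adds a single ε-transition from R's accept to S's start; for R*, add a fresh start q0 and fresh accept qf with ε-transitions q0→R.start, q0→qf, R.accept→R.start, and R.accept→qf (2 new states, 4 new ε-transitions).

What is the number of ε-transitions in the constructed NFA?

6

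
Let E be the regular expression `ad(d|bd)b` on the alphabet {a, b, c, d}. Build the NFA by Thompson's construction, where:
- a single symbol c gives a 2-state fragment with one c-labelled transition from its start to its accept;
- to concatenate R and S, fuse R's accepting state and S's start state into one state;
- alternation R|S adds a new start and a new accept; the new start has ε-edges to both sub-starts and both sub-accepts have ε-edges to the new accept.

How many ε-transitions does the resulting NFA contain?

Per subexpression:
Each of the 6 symbol leaves contributes 0 ε-transitions.
  bd : 0 ε-transitions
  d|bd : 4 ε-transitions
  ad(d|bd)b : 4 ε-transitions

4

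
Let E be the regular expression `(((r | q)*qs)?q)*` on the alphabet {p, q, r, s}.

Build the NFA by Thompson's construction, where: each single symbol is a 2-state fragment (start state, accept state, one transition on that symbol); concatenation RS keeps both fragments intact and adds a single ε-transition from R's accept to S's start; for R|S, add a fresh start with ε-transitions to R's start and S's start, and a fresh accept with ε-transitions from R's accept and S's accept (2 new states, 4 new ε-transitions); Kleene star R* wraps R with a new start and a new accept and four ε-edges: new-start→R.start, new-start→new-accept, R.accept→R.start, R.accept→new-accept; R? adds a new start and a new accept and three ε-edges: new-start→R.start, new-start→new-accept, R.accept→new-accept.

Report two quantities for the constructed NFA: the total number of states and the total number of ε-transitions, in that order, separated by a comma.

Per subexpression:
Each of the 5 symbol leaves contributes 2 states and 0 ε-transitions.
  r | q → 6 states, 4 ε-transitions
  (r | q)* → 8 states, 8 ε-transitions
  (r | q)*qs → 12 states, 10 ε-transitions
  ((r | q)*qs)? → 14 states, 13 ε-transitions
  ((r | q)*qs)?q → 16 states, 14 ε-transitions
  (((r | q)*qs)?q)* → 18 states, 18 ε-transitions

18, 18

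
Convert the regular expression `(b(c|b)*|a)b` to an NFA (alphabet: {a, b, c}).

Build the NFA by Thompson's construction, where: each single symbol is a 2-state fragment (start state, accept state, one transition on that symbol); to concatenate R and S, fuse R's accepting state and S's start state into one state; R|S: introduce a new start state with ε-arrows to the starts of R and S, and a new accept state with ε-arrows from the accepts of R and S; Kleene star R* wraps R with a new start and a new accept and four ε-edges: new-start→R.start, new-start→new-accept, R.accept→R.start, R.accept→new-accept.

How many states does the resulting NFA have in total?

14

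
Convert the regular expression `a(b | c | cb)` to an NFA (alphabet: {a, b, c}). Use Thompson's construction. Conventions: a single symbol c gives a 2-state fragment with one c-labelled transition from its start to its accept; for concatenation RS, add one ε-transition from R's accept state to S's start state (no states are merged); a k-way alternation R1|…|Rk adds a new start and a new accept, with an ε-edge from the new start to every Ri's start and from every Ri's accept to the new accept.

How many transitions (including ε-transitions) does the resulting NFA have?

13

Recursing over subexpressions:
Each of the 5 symbol leaves contributes 1 transition (1 symbol, 0 ε).
  cb — 3 transitions (2 symbol, 1 ε)
  b | c | cb — 11 transitions (4 symbol, 7 ε)
  a(b | c | cb) — 13 transitions (5 symbol, 8 ε)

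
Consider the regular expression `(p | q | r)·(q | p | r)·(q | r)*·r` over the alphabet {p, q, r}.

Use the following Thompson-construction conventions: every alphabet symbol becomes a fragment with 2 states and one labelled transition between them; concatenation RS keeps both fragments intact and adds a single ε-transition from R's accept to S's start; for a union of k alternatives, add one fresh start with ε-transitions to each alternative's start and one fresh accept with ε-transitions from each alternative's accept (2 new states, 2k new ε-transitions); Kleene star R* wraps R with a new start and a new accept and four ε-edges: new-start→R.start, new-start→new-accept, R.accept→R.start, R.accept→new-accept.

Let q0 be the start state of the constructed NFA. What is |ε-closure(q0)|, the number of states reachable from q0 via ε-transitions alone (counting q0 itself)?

Compute the ε-closure size of each fragment's start state recursively; a symbol fragment's start has no outgoing ε-edge, so its closure is just itself (size 1).
  p | q | r → new start ε-reaches every alternative's start; none of them accept ε, so the new accept is not reached: |closure| = 1 + 1 + 1 + 1 = 4
  q | p | r → |closure| = 1 + 1 + 1 + 1 = 4 (the new accept is not ε-reachable since no branch accepts ε)
  q | r → |closure| = 1 + 1 + 1 = 3 (the new accept is not ε-reachable since no branch accepts ε)
  (q | r)* → |closure| = 1 (new start) + 3 (body) + 1 (new accept) = 5
  (p | q | r)·(q | p | r)·(q | r)*·r → |closure| equals the left operand's closure size = 4 (its accept is not ε-reachable, so the closure stops there)

4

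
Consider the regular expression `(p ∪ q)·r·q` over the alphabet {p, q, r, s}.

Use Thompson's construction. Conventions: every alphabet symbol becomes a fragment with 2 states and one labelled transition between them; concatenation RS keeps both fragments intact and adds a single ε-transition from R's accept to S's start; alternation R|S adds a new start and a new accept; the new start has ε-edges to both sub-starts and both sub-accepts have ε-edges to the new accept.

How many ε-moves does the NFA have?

6

Per subexpression:
Each of the 4 symbol leaves contributes 0 ε-transitions.
  p ∪ q = 4 ε-transitions
  (p ∪ q)·r·q = 6 ε-transitions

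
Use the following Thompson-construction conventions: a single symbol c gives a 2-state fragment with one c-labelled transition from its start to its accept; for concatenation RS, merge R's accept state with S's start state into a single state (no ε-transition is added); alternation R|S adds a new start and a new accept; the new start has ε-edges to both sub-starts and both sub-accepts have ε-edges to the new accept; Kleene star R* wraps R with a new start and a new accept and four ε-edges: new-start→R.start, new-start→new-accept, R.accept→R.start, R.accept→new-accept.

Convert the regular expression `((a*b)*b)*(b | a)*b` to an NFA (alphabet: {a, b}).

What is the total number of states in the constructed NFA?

Bottom-up over the parse tree:
Each of the 6 symbol leaves contributes a 2-state fragment.
  a* : 4 states
  a*b : 5 states
  (a*b)* : 7 states
  (a*b)*b : 8 states
  ((a*b)*b)* : 10 states
  b | a : 6 states
  (b | a)* : 8 states
  ((a*b)*b)*(b | a)*b : 18 states

18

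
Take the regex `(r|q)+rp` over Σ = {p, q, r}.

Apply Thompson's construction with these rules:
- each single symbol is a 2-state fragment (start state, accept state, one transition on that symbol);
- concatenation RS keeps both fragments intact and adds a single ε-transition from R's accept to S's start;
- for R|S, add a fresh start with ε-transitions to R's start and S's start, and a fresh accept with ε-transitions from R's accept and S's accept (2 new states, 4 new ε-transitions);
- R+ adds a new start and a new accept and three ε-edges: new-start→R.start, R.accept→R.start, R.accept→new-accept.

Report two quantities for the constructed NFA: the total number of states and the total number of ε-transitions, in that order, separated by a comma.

12, 9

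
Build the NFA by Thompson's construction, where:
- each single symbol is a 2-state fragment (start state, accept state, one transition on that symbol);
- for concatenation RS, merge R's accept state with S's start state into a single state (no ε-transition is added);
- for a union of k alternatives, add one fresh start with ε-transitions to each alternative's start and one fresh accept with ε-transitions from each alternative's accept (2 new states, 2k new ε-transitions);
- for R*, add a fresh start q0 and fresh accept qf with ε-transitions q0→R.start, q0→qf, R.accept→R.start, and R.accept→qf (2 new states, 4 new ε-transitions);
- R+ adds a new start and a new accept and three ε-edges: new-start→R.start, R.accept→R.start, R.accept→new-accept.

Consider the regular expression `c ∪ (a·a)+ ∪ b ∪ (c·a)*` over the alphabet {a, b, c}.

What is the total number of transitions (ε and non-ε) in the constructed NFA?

Building bottom-up:
Each of the 6 symbol leaves contributes 1 transition (1 symbol, 0 ε).
  a·a — 2 transitions (2 symbol, 0 ε)
  (a·a)+ — 5 transitions (2 symbol, 3 ε)
  c·a — 2 transitions (2 symbol, 0 ε)
  (c·a)* — 6 transitions (2 symbol, 4 ε)
  c ∪ (a·a)+ ∪ b ∪ (c·a)* — 21 transitions (6 symbol, 15 ε)

21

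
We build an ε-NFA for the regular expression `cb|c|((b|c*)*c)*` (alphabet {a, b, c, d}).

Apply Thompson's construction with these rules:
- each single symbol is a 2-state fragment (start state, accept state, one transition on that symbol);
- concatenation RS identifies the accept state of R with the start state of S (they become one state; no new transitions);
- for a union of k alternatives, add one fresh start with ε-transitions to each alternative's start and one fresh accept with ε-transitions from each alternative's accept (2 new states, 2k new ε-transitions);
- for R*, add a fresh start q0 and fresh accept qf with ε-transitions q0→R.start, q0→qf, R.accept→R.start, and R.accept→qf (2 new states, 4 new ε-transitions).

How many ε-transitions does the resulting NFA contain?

Recursing over subexpressions:
Each of the 6 symbol leaves contributes 0 ε-transitions.
  cb — 0 ε-transitions
  c* — 4 ε-transitions
  b|c* — 8 ε-transitions
  (b|c*)* — 12 ε-transitions
  (b|c*)*c — 12 ε-transitions
  ((b|c*)*c)* — 16 ε-transitions
  cb|c|((b|c*)*c)* — 22 ε-transitions

22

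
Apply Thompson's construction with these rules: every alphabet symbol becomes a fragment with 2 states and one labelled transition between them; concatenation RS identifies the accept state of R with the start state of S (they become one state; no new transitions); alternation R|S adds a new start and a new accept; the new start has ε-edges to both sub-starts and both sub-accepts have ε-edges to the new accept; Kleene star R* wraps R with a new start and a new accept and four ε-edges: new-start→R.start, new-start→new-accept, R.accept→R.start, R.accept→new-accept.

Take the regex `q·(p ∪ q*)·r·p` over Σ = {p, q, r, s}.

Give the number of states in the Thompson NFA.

11

Bottom-up over the parse tree:
Each of the 5 symbol leaves contributes a 2-state fragment.
  q* : 4 states
  p ∪ q* : 8 states
  q·(p ∪ q*)·r·p : 11 states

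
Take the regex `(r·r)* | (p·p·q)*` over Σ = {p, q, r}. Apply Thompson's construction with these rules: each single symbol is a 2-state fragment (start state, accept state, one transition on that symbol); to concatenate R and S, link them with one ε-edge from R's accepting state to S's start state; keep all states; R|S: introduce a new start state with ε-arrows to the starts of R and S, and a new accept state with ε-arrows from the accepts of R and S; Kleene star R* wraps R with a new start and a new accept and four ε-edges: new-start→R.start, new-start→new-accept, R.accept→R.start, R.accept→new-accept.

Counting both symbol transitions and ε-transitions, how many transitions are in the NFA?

20

By structural recursion:
Each of the 5 symbol leaves contributes 1 transition (1 symbol, 0 ε).
  r·r : 3 transitions (2 symbol, 1 ε)
  (r·r)* : 7 transitions (2 symbol, 5 ε)
  p·p·q : 5 transitions (3 symbol, 2 ε)
  (p·p·q)* : 9 transitions (3 symbol, 6 ε)
  (r·r)* | (p·p·q)* : 20 transitions (5 symbol, 15 ε)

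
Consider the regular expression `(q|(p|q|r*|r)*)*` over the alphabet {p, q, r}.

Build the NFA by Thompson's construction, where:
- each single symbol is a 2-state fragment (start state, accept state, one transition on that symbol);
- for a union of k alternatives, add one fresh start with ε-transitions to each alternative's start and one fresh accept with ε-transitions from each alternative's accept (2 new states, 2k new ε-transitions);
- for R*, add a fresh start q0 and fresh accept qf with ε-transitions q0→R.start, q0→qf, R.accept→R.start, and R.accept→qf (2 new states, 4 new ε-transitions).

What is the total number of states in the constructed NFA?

Building bottom-up:
Each of the 5 symbol leaves contributes a 2-state fragment.
  r* → 4 states
  p|q|r*|r → 12 states
  (p|q|r*|r)* → 14 states
  q|(p|q|r*|r)* → 18 states
  (q|(p|q|r*|r)*)* → 20 states

20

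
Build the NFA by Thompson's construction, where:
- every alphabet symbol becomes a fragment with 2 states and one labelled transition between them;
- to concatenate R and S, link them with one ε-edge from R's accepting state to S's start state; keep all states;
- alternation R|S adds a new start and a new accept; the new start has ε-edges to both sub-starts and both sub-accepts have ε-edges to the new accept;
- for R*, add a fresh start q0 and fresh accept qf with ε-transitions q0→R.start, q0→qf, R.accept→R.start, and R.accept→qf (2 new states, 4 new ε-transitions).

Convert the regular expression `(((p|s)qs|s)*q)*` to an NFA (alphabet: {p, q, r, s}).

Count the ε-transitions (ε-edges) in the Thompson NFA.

Building bottom-up:
Each of the 6 symbol leaves contributes 0 ε-transitions.
  p|s — 4 ε-transitions
  (p|s)qs — 6 ε-transitions
  (p|s)qs|s — 10 ε-transitions
  ((p|s)qs|s)* — 14 ε-transitions
  ((p|s)qs|s)*q — 15 ε-transitions
  (((p|s)qs|s)*q)* — 19 ε-transitions

19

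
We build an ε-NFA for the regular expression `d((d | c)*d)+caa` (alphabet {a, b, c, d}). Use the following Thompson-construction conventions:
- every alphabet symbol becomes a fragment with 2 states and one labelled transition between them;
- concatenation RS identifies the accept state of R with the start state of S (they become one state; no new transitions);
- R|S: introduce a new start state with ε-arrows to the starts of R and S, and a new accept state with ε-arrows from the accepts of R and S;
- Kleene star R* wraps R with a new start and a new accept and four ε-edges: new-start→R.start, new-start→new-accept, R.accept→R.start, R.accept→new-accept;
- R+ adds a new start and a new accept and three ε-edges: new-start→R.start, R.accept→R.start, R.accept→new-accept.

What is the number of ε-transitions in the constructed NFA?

Bottom-up over the parse tree:
Each of the 7 symbol leaves contributes 0 ε-transitions.
  d | c = 4 ε-transitions
  (d | c)* = 8 ε-transitions
  (d | c)*d = 8 ε-transitions
  ((d | c)*d)+ = 11 ε-transitions
  d((d | c)*d)+caa = 11 ε-transitions

11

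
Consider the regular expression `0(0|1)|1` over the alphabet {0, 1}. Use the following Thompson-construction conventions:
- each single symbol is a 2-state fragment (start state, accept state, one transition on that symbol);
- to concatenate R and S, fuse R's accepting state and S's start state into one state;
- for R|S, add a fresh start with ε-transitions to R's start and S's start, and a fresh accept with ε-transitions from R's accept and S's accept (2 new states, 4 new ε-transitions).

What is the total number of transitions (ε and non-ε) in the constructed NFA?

12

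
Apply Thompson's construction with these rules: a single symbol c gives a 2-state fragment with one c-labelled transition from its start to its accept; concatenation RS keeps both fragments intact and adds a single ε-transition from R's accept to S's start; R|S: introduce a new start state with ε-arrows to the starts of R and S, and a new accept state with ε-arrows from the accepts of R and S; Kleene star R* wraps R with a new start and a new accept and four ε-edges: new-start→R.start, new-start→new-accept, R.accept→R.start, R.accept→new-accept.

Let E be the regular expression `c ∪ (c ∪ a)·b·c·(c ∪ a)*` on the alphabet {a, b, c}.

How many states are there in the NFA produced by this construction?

22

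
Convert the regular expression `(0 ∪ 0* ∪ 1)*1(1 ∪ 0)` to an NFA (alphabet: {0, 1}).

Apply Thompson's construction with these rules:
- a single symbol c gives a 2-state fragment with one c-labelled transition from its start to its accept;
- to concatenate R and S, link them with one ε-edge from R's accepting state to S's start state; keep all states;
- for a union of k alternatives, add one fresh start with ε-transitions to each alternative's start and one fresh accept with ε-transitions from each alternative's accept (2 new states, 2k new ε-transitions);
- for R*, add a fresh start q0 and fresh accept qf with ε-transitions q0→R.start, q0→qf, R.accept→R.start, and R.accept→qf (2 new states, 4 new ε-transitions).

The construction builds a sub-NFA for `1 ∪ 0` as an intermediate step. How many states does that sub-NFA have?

6

Fragment for `1 ∪ 0`:
Each of the 2 symbol leaves contributes a 2-state fragment.
  1 ∪ 0 — 6 states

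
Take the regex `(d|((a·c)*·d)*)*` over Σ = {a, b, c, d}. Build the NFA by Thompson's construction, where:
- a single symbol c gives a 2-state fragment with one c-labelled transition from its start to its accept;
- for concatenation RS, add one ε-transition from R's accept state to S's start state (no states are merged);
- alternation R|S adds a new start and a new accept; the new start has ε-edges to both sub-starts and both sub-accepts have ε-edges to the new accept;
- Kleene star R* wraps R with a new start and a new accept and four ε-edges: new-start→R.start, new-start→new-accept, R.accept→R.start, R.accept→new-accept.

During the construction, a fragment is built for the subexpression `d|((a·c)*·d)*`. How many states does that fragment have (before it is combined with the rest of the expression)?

14

Fragment for `d|((a·c)*·d)*`:
Each of the 4 symbol leaves contributes a 2-state fragment.
  a·c = 4 states
  (a·c)* = 6 states
  (a·c)*·d = 8 states
  ((a·c)*·d)* = 10 states
  d|((a·c)*·d)* = 14 states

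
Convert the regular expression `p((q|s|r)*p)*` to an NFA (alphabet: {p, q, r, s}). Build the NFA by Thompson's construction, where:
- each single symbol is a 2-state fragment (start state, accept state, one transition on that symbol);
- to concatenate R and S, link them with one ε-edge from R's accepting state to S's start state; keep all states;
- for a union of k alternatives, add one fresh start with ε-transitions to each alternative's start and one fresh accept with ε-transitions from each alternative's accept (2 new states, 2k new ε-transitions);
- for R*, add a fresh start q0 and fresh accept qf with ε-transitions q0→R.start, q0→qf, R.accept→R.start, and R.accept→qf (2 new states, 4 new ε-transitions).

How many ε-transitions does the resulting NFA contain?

Per subexpression:
Each of the 5 symbol leaves contributes 0 ε-transitions.
  q|s|r → 6 ε-transitions
  (q|s|r)* → 10 ε-transitions
  (q|s|r)*p → 11 ε-transitions
  ((q|s|r)*p)* → 15 ε-transitions
  p((q|s|r)*p)* → 16 ε-transitions

16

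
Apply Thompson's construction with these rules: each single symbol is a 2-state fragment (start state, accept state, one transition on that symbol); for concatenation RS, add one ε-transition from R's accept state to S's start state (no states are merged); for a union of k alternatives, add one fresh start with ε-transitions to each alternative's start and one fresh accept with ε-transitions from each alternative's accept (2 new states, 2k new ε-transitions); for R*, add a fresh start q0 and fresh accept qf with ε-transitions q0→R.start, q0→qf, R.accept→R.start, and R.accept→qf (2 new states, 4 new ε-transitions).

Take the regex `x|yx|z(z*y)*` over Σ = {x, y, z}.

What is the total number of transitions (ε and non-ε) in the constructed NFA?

23

Building bottom-up:
Each of the 6 symbol leaves contributes 1 transition (1 symbol, 0 ε).
  yx → 3 transitions (2 symbol, 1 ε)
  z* → 5 transitions (1 symbol, 4 ε)
  z*y → 7 transitions (2 symbol, 5 ε)
  (z*y)* → 11 transitions (2 symbol, 9 ε)
  z(z*y)* → 13 transitions (3 symbol, 10 ε)
  x|yx|z(z*y)* → 23 transitions (6 symbol, 17 ε)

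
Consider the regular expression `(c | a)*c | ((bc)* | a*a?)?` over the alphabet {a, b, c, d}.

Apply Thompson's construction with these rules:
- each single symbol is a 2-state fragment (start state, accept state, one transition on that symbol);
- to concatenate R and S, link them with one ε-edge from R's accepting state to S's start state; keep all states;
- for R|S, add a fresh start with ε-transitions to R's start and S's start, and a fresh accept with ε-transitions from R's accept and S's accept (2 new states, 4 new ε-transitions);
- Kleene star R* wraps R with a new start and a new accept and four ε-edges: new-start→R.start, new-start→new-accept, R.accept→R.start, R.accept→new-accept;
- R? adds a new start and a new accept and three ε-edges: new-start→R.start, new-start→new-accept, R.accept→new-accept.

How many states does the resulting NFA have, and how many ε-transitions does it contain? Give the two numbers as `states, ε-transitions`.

30, 33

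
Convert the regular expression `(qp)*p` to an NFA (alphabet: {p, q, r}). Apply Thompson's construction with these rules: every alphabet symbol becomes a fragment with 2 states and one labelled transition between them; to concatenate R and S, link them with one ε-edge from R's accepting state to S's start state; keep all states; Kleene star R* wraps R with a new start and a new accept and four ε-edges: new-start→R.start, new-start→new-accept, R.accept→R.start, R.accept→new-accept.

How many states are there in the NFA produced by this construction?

8

Building bottom-up:
Each of the 3 symbol leaves contributes a 2-state fragment.
  qp → 4 states
  (qp)* → 6 states
  (qp)*p → 8 states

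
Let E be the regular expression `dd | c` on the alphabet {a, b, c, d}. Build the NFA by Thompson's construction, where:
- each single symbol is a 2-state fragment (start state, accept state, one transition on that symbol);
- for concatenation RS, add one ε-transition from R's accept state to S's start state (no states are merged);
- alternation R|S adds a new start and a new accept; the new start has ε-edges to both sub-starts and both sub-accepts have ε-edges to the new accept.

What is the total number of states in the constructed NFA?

8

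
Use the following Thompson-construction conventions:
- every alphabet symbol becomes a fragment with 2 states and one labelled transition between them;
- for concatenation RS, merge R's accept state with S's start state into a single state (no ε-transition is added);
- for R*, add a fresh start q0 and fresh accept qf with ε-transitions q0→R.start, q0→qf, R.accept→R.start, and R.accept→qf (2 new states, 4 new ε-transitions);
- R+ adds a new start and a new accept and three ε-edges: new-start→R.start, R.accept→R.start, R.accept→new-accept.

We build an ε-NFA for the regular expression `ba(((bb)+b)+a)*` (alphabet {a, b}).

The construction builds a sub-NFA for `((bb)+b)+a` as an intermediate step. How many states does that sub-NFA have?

9

Fragment for `((bb)+b)+a`:
Each of the 4 symbol leaves contributes a 2-state fragment.
  bb — 3 states
  (bb)+ — 5 states
  (bb)+b — 6 states
  ((bb)+b)+ — 8 states
  ((bb)+b)+a — 9 states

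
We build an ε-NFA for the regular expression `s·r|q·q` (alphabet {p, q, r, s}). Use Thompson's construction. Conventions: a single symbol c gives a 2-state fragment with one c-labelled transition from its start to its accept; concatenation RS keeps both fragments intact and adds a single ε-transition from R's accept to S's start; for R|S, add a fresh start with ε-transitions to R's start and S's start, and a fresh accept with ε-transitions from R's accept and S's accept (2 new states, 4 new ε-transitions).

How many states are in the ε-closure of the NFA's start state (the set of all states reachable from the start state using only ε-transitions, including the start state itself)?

Let C(F) = |ε-closure(F.start)| within fragment F, and note whether F accepts ε. Symbol fragments have C = 1 and do not accept ε. Then:
  s·r — C equals the left operand's closure size = 1 (its accept is not ε-reachable, so the closure stops there)
  q·q — same as the first factor's closure: C = 1
  s·r|q·q — C = 1 + 1 + 1 = 3 (the new accept is not ε-reachable since no branch accepts ε)

3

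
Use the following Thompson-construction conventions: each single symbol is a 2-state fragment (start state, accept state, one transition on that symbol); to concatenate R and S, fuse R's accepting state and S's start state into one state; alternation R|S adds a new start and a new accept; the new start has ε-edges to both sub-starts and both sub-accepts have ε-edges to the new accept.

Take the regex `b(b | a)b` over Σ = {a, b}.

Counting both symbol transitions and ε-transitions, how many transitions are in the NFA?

Building bottom-up:
Each of the 4 symbol leaves contributes 1 transition (1 symbol, 0 ε).
  b | a : 6 transitions (2 symbol, 4 ε)
  b(b | a)b : 8 transitions (4 symbol, 4 ε)

8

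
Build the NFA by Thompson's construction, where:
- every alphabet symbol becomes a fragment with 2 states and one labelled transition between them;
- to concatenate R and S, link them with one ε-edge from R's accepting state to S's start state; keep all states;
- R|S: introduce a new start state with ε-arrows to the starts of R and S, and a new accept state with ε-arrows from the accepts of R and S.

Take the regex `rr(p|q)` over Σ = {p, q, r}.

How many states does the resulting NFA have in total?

10

Building bottom-up:
Each of the 4 symbol leaves contributes a 2-state fragment.
  p|q — 6 states
  rr(p|q) — 10 states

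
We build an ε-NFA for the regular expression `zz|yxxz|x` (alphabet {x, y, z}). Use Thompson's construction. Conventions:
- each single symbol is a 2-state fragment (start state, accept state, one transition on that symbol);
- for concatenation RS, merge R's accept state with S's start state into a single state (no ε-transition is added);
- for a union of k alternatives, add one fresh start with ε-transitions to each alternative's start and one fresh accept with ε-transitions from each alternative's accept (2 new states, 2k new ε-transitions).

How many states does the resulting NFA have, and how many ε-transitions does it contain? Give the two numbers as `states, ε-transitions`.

Per subexpression:
Each of the 7 symbol leaves contributes 2 states and 0 ε-transitions.
  zz = 3 states, 0 ε-transitions
  yxxz = 5 states, 0 ε-transitions
  zz|yxxz|x = 12 states, 6 ε-transitions

12, 6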